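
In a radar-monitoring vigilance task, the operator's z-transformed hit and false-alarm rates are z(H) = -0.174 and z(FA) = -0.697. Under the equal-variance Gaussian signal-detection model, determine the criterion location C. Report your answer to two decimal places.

c = −½·[z(H) + z(FA)] = −½·(-0.174 + (-0.697)) = 0.4355

C = 0.44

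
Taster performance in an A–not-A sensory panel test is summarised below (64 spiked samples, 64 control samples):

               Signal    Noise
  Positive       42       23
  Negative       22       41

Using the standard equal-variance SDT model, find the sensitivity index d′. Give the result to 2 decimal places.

H = 42/64 = 0.6562
FA = 23/64 = 0.3594
z(H) = 0.402
z(FA) = -0.360
d' = z(H) − z(FA) = 0.402 − (-0.360) = 0.762

d′ = 0.76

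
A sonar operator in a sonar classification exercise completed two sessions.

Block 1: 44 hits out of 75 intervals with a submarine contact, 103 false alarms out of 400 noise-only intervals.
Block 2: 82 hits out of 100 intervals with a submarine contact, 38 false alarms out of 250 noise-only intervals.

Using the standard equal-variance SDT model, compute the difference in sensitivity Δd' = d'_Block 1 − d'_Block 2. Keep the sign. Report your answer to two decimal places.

Block 1: z(0.5867) = 0.219, z(0.2575) = -0.651, d' = 0.870
Block 2: z(0.8200) = 0.915, z(0.1520) = -1.028, d' = 1.943
Δd' = d'_Block 1 − d'_Block 2 = 0.870 − 1.943 = -1.073
Block 2 has the higher sensitivity.

Δd' = -1.07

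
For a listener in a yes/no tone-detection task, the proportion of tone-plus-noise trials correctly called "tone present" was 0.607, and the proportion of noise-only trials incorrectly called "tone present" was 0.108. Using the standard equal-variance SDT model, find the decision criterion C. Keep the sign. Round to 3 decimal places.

z(H) = z(0.607) = 0.2715
z(FA) = z(0.108) = -1.2372
c = −½·[z(H) + z(FA)] = −0.5 × (0.2715 + (-1.2372)) = 0.48285
c > 0: the listener has a conservative response bias.

C = 0.483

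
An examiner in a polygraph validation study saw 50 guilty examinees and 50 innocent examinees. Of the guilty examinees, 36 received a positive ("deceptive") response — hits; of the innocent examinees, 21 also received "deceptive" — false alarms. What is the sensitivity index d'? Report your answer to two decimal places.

d' = 0.78

H = 36/50 = 0.7200
FA = 21/50 = 0.4200
z(H) = 0.5828
z(FA) = -0.2019
d' = z(H) − z(FA) = 0.5828 − (-0.2019) = 0.7847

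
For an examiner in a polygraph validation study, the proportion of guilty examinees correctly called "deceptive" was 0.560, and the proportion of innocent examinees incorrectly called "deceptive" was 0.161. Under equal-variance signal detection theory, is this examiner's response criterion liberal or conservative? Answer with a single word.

z(H) = 0.151, z(FA) = -0.990
c = −½·(z(H) + z(FA)) = 0.4195
c > 0 → conservative criterion (biased toward responding “no”).

conservative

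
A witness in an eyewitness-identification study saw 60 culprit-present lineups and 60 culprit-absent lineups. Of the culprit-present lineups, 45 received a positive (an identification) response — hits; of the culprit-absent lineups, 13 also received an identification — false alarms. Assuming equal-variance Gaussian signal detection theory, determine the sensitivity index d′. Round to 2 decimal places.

H = 45/60 = 0.7500
FA = 13/60 = 0.2167
z(0.7500) = 0.674, z(0.2167) = -0.783
d' = z(H) − z(FA) = 0.674 − (-0.783) = 1.457

d′ = 1.46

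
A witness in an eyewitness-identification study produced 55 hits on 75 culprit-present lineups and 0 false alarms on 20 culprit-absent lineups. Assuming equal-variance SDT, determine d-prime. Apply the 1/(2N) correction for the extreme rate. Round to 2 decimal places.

d-prime = 2.58

The false-alarm rate is 0/20 = 0, so apply the 1/(2N) correction: FA → 1/(2·20) = 0.02500.
z(H) = z(0.73333) = 0.623
z(FA) = z(0.02500) = -1.960
d' = 0.623 − (-1.960) = 2.583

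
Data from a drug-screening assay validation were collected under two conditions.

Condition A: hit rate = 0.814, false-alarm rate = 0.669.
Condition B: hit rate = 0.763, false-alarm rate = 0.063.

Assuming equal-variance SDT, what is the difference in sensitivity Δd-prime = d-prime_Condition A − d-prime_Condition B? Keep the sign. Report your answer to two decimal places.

Condition A: z(0.814) = 0.893, z(0.669) = 0.437, d' = 0.456
Condition B: z(0.763) = 0.716, z(0.063) = -1.530, d' = 2.246
Δd' = d'_Condition A − d'_Condition B = 0.456 − 2.246 = -1.790
Condition B has the higher sensitivity.

Δd-prime = -1.79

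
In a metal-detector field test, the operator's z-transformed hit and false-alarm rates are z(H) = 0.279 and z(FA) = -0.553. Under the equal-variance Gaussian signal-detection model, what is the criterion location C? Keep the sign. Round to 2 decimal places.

c = −½·[z(H) + z(FA)] = −½·(0.279 + (-0.553)) = 0.137

C = 0.14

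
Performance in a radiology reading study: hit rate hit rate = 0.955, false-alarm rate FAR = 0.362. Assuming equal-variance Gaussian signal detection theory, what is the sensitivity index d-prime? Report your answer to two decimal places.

d-prime = 2.05

z(0.955) = 1.695, z(0.362) = -0.353
d' = z(H) − z(FA) = 1.695 − (-0.353) = 2.048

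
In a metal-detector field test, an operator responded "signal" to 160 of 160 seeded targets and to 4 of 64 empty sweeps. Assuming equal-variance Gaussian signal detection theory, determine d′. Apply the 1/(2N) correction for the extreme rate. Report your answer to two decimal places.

The hit rate is 160/160 = 1, so apply the 1/(2N) correction: H → 1 − 1/(2·160) = 0.99687.
z(H) = z(0.99687) = 2.734
z(FA) = z(0.06250) = -1.534
d' = 2.734 − (-1.534) = 4.268

d′ = 4.27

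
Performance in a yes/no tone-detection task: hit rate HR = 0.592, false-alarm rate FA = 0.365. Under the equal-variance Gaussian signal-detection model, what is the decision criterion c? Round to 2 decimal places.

z(H) = z(0.592) = 0.233
z(FA) = z(0.365) = -0.345
c = −½·[z(H) + z(FA)] = −0.5 × (0.233 + (-0.345)) = 0.056

c = 0.06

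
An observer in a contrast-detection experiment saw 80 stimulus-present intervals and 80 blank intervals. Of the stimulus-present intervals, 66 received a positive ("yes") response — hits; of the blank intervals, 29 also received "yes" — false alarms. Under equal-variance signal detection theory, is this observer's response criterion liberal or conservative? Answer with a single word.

liberal

z(H) = 0.935, z(FA) = -0.352
c = −½·(z(H) + z(FA)) = -0.2915
c < 0 → liberal criterion (biased toward responding “yes”).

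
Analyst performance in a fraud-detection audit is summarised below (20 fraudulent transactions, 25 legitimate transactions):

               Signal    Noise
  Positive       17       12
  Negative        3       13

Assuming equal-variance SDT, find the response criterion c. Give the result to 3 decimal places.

H = 17/20 = 0.8500
FA = 12/25 = 0.4800
z(0.8500) = 1.0364, z(0.4800) = -0.0502
c = −½·[z(H) + z(FA)] = −0.5 × (1.0364 + (-0.0502)) = -0.4931
c < 0: the analyst has a liberal response bias.

c = -0.493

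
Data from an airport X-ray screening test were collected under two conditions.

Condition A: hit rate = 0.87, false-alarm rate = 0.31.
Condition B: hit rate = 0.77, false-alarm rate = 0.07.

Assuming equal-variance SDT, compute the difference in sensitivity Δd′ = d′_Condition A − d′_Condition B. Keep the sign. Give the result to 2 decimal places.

Condition A: z(0.87) = 1.126, z(0.31) = -0.496, d' = 1.622
Condition B: z(0.77) = 0.739, z(0.07) = -1.476, d' = 2.215
Δd' = d'_Condition A − d'_Condition B = 1.622 − 2.215 = -0.593
Condition B has the higher sensitivity.

Δd′ = -0.59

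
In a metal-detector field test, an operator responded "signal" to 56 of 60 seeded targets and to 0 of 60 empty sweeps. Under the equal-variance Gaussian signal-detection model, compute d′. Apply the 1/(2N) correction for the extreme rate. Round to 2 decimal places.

The false-alarm rate is 0/60 = 0, so apply the 1/(2N) correction: FA → 1/(2·60) = 0.00833.
z(H) = z(0.93333) = 1.501
z(FA) = z(0.00833) = -2.394
d' = 1.501 − (-2.394) = 3.895

d′ = 3.90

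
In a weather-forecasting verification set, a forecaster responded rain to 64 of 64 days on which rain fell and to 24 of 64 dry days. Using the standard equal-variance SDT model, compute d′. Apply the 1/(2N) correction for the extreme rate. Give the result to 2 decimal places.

d′ = 2.74

The hit rate is 64/64 = 1, so apply the 1/(2N) correction: H → 1 − 1/(2·64) = 0.99219.
z(H) = z(0.99219) = 2.418
z(FA) = z(0.37500) = -0.319
d' = 2.418 − (-0.319) = 2.737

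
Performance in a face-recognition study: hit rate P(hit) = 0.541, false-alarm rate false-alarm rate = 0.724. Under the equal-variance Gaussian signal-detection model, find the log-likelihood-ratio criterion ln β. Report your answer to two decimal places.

ln β = 0.17

z(0.541) = 0.103, z(0.724) = 0.595
ln β = −½·[z(H)² − z(FA)²] = −0.5 × (0.011 − 0.354) = 0.1715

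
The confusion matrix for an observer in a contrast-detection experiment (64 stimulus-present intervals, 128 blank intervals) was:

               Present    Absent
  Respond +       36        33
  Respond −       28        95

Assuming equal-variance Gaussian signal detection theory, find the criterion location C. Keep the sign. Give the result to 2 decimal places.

H = 36/64 = 0.5625
FA = 33/128 = 0.2578
z(H) = z(0.5625) = 0.1573
z(FA) = z(0.2578) = -0.6501
c = −½·[z(H) + z(FA)] = −0.5 × (0.1573 + (-0.6501)) = 0.2464
c > 0: the observer has a conservative response bias.

C = 0.25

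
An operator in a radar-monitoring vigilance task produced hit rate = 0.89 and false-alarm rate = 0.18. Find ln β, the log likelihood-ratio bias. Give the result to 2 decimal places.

z(H) = z(0.89) = 1.227
z(FA) = z(0.18) = -0.915
ln β = −½·[z(H)² − z(FA)²] = −0.5 × (1.506 − 0.837) = -0.3345

ln β = -0.33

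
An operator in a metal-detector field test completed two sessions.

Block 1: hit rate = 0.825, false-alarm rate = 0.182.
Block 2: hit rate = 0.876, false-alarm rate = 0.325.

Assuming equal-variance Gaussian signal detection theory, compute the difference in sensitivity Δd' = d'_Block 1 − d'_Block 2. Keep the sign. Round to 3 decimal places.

Δd' = 0.233

Block 1: z(0.825) = 0.9346, z(0.182) = -0.9078, d' = 1.8424
Block 2: z(0.876) = 1.1552, z(0.325) = -0.4538, d' = 1.6090
Δd' = d'_Block 1 − d'_Block 2 = 1.8424 − 1.6090 = 0.2334
Block 1 has the higher sensitivity.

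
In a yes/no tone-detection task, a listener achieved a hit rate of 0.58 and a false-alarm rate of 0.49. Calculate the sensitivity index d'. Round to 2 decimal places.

d' = 0.23

z(H) = z(0.58) = 0.2019
z(FA) = z(0.49) = -0.0251
d' = z(H) − z(FA) = 0.2019 − (-0.0251) = 0.2270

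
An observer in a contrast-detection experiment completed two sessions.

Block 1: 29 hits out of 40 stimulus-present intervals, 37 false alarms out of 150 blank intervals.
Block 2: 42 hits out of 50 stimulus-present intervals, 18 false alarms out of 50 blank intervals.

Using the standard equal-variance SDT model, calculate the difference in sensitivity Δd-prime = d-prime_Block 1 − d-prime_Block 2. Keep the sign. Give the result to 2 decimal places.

Block 1: z(0.7250) = 0.598, z(0.2467) = -0.685, d' = 1.283
Block 2: z(0.8400) = 0.994, z(0.3600) = -0.358, d' = 1.352
Δd' = d'_Block 1 − d'_Block 2 = 1.283 − 1.352 = -0.069
Block 2 has the higher sensitivity.

Δd-prime = -0.07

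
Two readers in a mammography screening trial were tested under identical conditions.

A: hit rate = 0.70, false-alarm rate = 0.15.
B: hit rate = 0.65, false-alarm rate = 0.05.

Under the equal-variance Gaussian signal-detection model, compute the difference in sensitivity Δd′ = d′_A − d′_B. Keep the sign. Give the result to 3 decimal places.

Δd′ = -0.469

A: z(0.70) = 0.5244, z(0.15) = -1.0364, d' = 1.5608
B: z(0.65) = 0.3853, z(0.05) = -1.6449, d' = 2.0302
Δd' = d'_A − d'_B = 1.5608 − 2.0302 = -0.4694
B has the higher sensitivity.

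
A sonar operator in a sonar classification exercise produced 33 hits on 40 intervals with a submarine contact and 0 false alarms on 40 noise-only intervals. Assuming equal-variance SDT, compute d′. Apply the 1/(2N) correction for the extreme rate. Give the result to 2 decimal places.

The false-alarm rate is 0/40 = 0, so apply the 1/(2N) correction: FA → 1/(2·40) = 0.01250.
z(H) = z(0.82500) = 0.935
z(FA) = z(0.01250) = -2.241
d' = 0.935 − (-2.241) = 3.176

d′ = 3.18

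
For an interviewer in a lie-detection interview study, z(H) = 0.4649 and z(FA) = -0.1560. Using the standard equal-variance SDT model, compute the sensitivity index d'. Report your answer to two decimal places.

d' = 0.62

d' = z(H) − z(FA) = 0.4649 − (-0.1560) = 0.6209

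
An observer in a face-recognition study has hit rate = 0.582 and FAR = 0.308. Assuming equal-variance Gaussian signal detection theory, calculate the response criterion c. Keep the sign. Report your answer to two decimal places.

c = 0.15

Φ⁻¹(H) = Φ⁻¹(0.582) = 0.2070
Φ⁻¹(FA) = Φ⁻¹(0.308) = -0.5015
c = −½·[z(H) + z(FA)] = −0.5 × (0.2070 + (-0.5015)) = 0.14725
c > 0: the observer has a conservative response bias.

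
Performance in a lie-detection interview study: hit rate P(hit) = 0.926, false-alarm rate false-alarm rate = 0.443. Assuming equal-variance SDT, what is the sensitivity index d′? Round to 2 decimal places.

Φ⁻¹(0.926) = 1.447, Φ⁻¹(0.443) = -0.143
d' = z(H) − z(FA) = 1.447 − (-0.143) = 1.590

d′ = 1.59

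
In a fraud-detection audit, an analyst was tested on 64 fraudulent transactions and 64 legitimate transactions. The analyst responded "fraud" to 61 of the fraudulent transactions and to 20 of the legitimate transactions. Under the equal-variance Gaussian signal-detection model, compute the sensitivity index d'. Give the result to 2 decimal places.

H = 61/64 = 0.9531
FA = 20/64 = 0.3125
Φ⁻¹(H) = 1.6757
Φ⁻¹(FA) = -0.4888
d' = z(H) − z(FA) = 1.6757 − (-0.4888) = 2.1645

d' = 2.16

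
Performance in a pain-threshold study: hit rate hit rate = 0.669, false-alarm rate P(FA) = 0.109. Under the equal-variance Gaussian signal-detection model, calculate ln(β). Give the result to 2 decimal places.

z(H) = 0.437
z(FA) = -1.232
ln β = −½·[z(H)² − z(FA)²] = −0.5 × (0.191 − 1.518) = 0.6635

ln β = 0.66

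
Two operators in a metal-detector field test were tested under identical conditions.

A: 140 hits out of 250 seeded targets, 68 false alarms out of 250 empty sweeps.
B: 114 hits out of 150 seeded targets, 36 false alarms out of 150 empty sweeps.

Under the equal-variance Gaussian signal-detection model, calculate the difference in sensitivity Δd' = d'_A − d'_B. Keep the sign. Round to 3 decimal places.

A: z(0.5600) = 0.1510, z(0.2720) = -0.6068, d' = 0.7578
B: z(0.7600) = 0.7063, z(0.2400) = -0.7063, d' = 1.4126
Δd' = d'_A − d'_B = 0.7578 − 1.4126 = -0.6548
B has the higher sensitivity.

Δd' = -0.655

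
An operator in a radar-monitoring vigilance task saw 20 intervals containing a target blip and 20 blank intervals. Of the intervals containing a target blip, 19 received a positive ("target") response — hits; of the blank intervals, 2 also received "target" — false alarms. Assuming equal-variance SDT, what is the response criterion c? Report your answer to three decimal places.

H = 19/20 = 0.9500
FA = 2/20 = 0.1000
z(0.9500) = 1.6449, z(0.1000) = -1.2816
c = −½·[z(H) + z(FA)] = −0.5 × (1.6449 + (-1.2816)) = -0.18165

c = -0.182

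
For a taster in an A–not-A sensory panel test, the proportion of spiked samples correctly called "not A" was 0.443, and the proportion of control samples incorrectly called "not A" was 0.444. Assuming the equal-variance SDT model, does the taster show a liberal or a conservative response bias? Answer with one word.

z(H) = -0.143, z(FA) = -0.141
c = −½·(z(H) + z(FA)) = 0.142
c > 0 → conservative criterion (biased toward responding “no”).

conservative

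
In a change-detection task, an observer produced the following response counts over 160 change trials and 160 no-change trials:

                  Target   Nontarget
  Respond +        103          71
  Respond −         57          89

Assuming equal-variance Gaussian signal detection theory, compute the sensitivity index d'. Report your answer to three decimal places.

d' = 0.510

H = 103/160 = 0.6438
FA = 71/160 = 0.4437
Φ⁻¹(H) = Φ⁻¹(0.6438) = 0.3686
Φ⁻¹(FA) = Φ⁻¹(0.4437) = -0.1416
d' = z(H) − z(FA) = 0.3686 − (-0.1416) = 0.5102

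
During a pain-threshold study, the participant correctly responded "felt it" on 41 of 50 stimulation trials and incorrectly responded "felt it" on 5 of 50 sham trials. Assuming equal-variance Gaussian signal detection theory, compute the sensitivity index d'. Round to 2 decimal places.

H = 41/50 = 0.8200
FA = 5/50 = 0.1000
z(H) = z(0.8200) = 0.915
z(FA) = z(0.1000) = -1.282
d' = z(H) − z(FA) = 0.915 − (-1.282) = 2.197

d' = 2.20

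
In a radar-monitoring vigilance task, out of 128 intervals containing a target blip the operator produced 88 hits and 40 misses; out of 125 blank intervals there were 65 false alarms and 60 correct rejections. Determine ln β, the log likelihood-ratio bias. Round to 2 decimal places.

ln β = -0.12

H = 88/128 = 0.6875
FA = 65/125 = 0.5200
Φ⁻¹(H) = Φ⁻¹(0.6875) = 0.489
Φ⁻¹(FA) = Φ⁻¹(0.5200) = 0.050
ln β = −½·[z(H)² − z(FA)²] = −0.5 × (0.239 − 0.003) = -0.118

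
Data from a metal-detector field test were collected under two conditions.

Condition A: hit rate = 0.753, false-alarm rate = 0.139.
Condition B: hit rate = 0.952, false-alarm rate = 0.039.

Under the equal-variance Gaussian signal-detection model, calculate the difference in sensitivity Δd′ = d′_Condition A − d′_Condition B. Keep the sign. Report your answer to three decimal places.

Condition A: z(0.753) = 0.6840, z(0.139) = -1.0848, d' = 1.7688
Condition B: z(0.952) = 1.6646, z(0.039) = -1.7624, d' = 3.4270
Δd' = d'_Condition A − d'_Condition B = 1.7688 − 3.4270 = -1.6582
Condition B has the higher sensitivity.

Δd′ = -1.658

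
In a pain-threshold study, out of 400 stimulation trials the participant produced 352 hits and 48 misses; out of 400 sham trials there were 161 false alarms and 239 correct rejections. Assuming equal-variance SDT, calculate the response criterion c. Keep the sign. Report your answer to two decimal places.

c = -0.46

H = 352/400 = 0.8800
FA = 161/400 = 0.4025
Φ⁻¹(0.8800) = 1.175, Φ⁻¹(0.4025) = -0.247
c = −½·[z(H) + z(FA)] = −0.5 × (1.175 + (-0.247)) = -0.464
c < 0: the participant has a liberal response bias.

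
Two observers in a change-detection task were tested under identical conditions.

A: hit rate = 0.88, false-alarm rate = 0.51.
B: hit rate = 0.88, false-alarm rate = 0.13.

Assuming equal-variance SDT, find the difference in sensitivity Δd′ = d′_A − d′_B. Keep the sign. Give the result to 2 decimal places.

Δd′ = -1.15

A: z(0.88) = 1.175, z(0.51) = 0.025, d' = 1.150
B: z(0.88) = 1.175, z(0.13) = -1.126, d' = 2.301
Δd' = d'_A − d'_B = 1.150 − 2.301 = -1.151
B has the higher sensitivity.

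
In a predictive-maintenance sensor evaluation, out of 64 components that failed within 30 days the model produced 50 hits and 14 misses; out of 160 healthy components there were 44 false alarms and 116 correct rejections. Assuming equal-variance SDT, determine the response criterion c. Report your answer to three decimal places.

c = -0.089

H = 50/64 = 0.7812
FA = 44/160 = 0.2750
Φ⁻¹(0.7812) = 0.7763, Φ⁻¹(0.2750) = -0.5978
c = −½·[z(H) + z(FA)] = −0.5 × (0.7763 + (-0.5978)) = -0.08925
c < 0: the model has a liberal response bias.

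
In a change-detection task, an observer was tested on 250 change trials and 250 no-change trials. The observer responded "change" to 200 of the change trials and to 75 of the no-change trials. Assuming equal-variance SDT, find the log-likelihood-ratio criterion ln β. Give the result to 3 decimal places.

ln β = -0.217

H = 200/250 = 0.8000
FA = 75/250 = 0.3000
Φ⁻¹(H) = 0.8416
Φ⁻¹(FA) = -0.5244
ln β = −½·[z(H)² − z(FA)²] = −0.5 × (0.7083 − 0.2750) = -0.21665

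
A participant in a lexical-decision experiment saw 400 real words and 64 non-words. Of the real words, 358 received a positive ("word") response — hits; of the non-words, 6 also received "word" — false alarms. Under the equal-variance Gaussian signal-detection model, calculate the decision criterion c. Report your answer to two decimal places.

c = 0.03

H = 358/400 = 0.8950
FA = 6/64 = 0.0938
z(H) = 1.254
z(FA) = -1.318
c = −½·[z(H) + z(FA)] = −0.5 × (1.254 + (-1.318)) = 0.032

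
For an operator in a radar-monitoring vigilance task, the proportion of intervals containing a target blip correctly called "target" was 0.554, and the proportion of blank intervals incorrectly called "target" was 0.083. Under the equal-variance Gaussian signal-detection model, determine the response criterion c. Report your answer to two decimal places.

Φ⁻¹(H) = Φ⁻¹(0.554) = 0.1358
Φ⁻¹(FA) = Φ⁻¹(0.083) = -1.3852
c = −½·[z(H) + z(FA)] = −0.5 × (0.1358 + (-1.3852)) = 0.6247
c > 0: the operator has a conservative response bias.

c = 0.62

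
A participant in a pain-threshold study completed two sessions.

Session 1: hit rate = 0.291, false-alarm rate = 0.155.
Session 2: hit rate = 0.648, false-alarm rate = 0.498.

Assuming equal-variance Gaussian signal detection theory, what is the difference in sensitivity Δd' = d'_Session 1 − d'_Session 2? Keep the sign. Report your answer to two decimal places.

Δd' = 0.08

Session 1: z(0.291) = -0.550, z(0.155) = -1.015, d' = 0.465
Session 2: z(0.648) = 0.380, z(0.498) = -0.005, d' = 0.385
Δd' = d'_Session 1 − d'_Session 2 = 0.465 − 0.385 = 0.080
Session 1 has the higher sensitivity.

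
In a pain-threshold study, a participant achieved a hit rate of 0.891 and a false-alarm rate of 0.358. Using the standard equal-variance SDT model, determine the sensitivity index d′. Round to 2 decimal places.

z(H) = z(0.891) = 1.232
z(FA) = z(0.358) = -0.364
d' = z(H) − z(FA) = 1.232 − (-0.364) = 1.596

d′ = 1.60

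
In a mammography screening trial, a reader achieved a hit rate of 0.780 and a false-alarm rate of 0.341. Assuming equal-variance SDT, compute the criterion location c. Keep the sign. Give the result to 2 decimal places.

c = -0.18

Φ⁻¹(0.780) = 0.772, Φ⁻¹(0.341) = -0.410
c = −½·[z(H) + z(FA)] = −0.5 × (0.772 + (-0.410)) = -0.181
c < 0: the reader has a liberal response bias.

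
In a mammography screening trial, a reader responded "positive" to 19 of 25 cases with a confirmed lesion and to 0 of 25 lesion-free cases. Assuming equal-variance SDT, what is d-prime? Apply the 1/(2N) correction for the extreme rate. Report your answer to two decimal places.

The false-alarm rate is 0/25 = 0, so apply the 1/(2N) correction: FA → 1/(2·25) = 0.02000.
z(H) = z(0.76000) = 0.706
z(FA) = z(0.02000) = -2.054
d' = 0.706 − (-2.054) = 2.760

d-prime = 2.76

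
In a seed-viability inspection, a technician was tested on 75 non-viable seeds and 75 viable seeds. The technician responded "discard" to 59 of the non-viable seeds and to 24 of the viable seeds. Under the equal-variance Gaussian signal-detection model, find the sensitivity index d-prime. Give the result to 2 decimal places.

H = 59/75 = 0.7867
FA = 24/75 = 0.3200
Φ⁻¹(0.7867) = 0.795, Φ⁻¹(0.3200) = -0.468
d' = z(H) − z(FA) = 0.795 − (-0.468) = 1.263

d-prime = 1.26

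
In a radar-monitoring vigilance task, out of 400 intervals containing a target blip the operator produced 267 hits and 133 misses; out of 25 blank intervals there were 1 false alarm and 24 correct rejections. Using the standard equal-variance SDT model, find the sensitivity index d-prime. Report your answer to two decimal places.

H = 267/400 = 0.6675
FA = 1/25 = 0.0400
Φ⁻¹(H) = 0.433
Φ⁻¹(FA) = -1.751
d' = z(H) − z(FA) = 0.433 − (-1.751) = 2.184

d-prime = 2.18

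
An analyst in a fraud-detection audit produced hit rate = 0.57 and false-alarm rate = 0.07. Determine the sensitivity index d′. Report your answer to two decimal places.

d′ = 1.65

z(0.57) = 0.1764, z(0.07) = -1.4758
d' = z(H) − z(FA) = 0.1764 − (-1.4758) = 1.6522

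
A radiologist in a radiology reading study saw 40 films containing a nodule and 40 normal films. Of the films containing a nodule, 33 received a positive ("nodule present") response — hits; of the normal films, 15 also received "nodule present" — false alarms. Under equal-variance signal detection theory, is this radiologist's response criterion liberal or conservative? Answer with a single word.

liberal

z(H) = 0.935, z(FA) = -0.319
c = −½·(z(H) + z(FA)) = -0.308
c < 0 → liberal criterion (biased toward responding “yes”).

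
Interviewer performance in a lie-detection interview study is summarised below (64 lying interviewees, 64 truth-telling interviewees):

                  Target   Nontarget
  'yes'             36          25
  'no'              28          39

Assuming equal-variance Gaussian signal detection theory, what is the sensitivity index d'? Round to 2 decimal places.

d' = 0.44

H = 36/64 = 0.5625
FA = 25/64 = 0.3906
Φ⁻¹(H) = 0.1573
Φ⁻¹(FA) = -0.2778
d' = z(H) − z(FA) = 0.1573 − (-0.2778) = 0.4351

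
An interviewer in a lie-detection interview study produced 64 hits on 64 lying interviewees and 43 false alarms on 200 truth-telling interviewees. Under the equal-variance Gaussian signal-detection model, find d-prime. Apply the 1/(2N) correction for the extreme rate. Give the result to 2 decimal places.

d-prime = 3.21

The hit rate is 64/64 = 1, so apply the 1/(2N) correction: H → 1 − 1/(2·64) = 0.99219.
z(H) = z(0.99219) = 2.418
z(FA) = z(0.21500) = -0.789
d' = 2.418 − (-0.789) = 3.207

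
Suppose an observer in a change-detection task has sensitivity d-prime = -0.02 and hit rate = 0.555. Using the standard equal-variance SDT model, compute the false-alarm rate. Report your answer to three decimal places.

false-alarm rate = 0.563

z(hit rate) = z(0.555) = 0.1383
z(FA) = z(H) − d' = 0.1383 − (-0.02) = 0.1583
false-alarm rate = Φ(0.1583) = 0.5629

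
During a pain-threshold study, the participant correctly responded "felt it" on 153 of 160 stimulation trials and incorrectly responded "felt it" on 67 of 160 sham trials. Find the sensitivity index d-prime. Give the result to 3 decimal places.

H = 153/160 = 0.9563
FA = 67/160 = 0.4188
Φ⁻¹(0.9563) = 1.7093, Φ⁻¹(0.4188) = -0.2050
d' = z(H) − z(FA) = 1.7093 − (-0.2050) = 1.9143

d-prime = 1.914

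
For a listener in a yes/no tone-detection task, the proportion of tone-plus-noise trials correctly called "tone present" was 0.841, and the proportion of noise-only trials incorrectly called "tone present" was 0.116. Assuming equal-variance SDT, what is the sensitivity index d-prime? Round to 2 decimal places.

Φ⁻¹(H) = 0.999
Φ⁻¹(FA) = -1.195
d' = z(H) − z(FA) = 0.999 − (-1.195) = 2.194

d-prime = 2.19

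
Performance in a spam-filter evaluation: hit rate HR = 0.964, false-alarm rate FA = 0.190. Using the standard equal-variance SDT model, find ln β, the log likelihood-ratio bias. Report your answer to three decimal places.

ln β = -1.233

Φ⁻¹(H) = Φ⁻¹(0.964) = 1.7991
Φ⁻¹(FA) = Φ⁻¹(0.190) = -0.8779
ln β = −½·[z(H)² − z(FA)²] = −0.5 × (3.2368 − 0.7707) = -1.23305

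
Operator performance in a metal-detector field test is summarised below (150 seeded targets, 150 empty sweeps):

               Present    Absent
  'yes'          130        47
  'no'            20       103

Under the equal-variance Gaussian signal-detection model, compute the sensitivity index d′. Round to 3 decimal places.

H = 130/150 = 0.8667
FA = 47/150 = 0.3133
Φ⁻¹(H) = 1.1109
Φ⁻¹(FA) = -0.4865
d' = z(H) − z(FA) = 1.1109 − (-0.4865) = 1.5974

d′ = 1.597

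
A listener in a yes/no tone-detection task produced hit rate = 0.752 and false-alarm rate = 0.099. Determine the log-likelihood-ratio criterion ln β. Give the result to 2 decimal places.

z(H) = 0.681
z(FA) = -1.287
ln β = −½·[z(H)² − z(FA)²] = −0.5 × (0.464 − 1.656) = 0.596

ln β = 0.60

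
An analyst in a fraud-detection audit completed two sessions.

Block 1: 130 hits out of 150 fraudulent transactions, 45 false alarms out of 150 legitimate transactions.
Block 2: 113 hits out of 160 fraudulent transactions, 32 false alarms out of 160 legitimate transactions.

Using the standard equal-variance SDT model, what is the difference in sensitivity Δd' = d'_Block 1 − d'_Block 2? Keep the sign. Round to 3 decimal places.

Δd' = 0.251

Block 1: z(0.8667) = 1.1109, z(0.3000) = -0.5244, d' = 1.6353
Block 2: z(0.7063) = 0.5426, z(0.2000) = -0.8416, d' = 1.3842
Δd' = d'_Block 1 − d'_Block 2 = 1.6353 − 1.3842 = 0.2511
Block 1 has the higher sensitivity.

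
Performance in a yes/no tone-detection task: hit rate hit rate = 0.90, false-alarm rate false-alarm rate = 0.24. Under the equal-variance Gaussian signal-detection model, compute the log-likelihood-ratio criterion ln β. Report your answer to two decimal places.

ln β = -0.57

z(H) = 1.282
z(FA) = -0.706
ln β = −½·[z(H)² − z(FA)²] = −0.5 × (1.644 − 0.498) = -0.573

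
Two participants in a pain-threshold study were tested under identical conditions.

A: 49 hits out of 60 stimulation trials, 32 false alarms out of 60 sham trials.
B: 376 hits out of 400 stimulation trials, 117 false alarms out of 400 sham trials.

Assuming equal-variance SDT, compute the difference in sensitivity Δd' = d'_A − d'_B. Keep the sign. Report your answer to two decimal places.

A: z(0.8167) = 0.903, z(0.5333) = 0.084, d' = 0.819
B: z(0.9400) = 1.555, z(0.2925) = -0.546, d' = 2.101
Δd' = d'_A − d'_B = 0.819 − 2.101 = -1.282
B has the higher sensitivity.

Δd' = -1.28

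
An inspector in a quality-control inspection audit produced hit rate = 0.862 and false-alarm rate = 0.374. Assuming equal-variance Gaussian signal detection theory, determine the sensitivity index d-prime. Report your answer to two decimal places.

Φ⁻¹(H) = Φ⁻¹(0.862) = 1.089
Φ⁻¹(FA) = Φ⁻¹(0.374) = -0.321
d' = z(H) − z(FA) = 1.089 − (-0.321) = 1.410

d-prime = 1.41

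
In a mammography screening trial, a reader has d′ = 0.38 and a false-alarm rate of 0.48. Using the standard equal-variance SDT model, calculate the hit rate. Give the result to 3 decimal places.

z(false-alarm rate) = z(0.48) = -0.0502
z(H) = z(FA) + d' = -0.0502 + 0.38 = 0.3298
hit rate = Φ(0.3298) = 0.6292

hit rate = 0.629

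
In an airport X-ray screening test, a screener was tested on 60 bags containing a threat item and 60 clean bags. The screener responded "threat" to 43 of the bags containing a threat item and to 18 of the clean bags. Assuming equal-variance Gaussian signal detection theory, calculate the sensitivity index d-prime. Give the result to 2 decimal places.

H = 43/60 = 0.7167
FA = 18/60 = 0.3000
Φ⁻¹(H) = 0.5731
Φ⁻¹(FA) = -0.5244
d' = z(H) − z(FA) = 0.5731 − (-0.5244) = 1.0975

d-prime = 1.10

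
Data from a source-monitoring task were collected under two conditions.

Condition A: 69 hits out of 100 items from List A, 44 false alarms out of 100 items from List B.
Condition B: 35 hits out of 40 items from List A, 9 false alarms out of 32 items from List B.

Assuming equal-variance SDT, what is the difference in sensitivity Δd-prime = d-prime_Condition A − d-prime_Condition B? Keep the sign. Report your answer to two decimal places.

Condition A: z(0.6900) = 0.496, z(0.4400) = -0.151, d' = 0.647
Condition B: z(0.8750) = 1.150, z(0.2812) = -0.579, d' = 1.729
Δd' = d'_Condition A − d'_Condition B = 0.647 − 1.729 = -1.082
Condition B has the higher sensitivity.

Δd-prime = -1.08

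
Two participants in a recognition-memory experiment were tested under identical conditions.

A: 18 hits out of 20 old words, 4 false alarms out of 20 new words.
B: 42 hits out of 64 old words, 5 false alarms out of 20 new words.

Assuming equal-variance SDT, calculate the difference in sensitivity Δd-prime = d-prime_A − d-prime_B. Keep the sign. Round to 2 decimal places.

A: z(0.9000) = 1.282, z(0.2000) = -0.842, d' = 2.124
B: z(0.6562) = 0.402, z(0.2500) = -0.674, d' = 1.076
Δd' = d'_A − d'_B = 2.124 − 1.076 = 1.048
A has the higher sensitivity.

Δd-prime = 1.05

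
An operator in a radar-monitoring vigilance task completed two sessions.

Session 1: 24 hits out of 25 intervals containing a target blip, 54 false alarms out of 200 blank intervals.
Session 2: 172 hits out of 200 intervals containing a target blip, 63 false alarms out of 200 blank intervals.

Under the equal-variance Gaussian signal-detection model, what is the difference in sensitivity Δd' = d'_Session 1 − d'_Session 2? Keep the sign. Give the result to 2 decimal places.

Δd' = 0.80

Session 1: z(0.9600) = 1.751, z(0.2700) = -0.613, d' = 2.364
Session 2: z(0.8600) = 1.080, z(0.3150) = -0.482, d' = 1.562
Δd' = d'_Session 1 − d'_Session 2 = 2.364 − 1.562 = 0.802
Session 1 has the higher sensitivity.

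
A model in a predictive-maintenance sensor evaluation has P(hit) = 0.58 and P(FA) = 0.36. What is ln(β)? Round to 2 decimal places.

ln β = 0.04

Φ⁻¹(H) = Φ⁻¹(0.58) = 0.202
Φ⁻¹(FA) = Φ⁻¹(0.36) = -0.358
ln β = −½·[z(H)² − z(FA)²] = −0.5 × (0.041 − 0.128) = 0.0435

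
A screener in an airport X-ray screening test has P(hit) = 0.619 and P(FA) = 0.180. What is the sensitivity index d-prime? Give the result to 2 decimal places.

d-prime = 1.22

Φ⁻¹(H) = Φ⁻¹(0.619) = 0.303
Φ⁻¹(FA) = Φ⁻¹(0.180) = -0.915
d' = z(H) − z(FA) = 0.303 − (-0.915) = 1.218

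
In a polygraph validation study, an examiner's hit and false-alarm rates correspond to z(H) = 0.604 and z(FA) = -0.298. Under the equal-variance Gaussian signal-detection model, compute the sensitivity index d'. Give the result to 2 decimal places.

d' = z(H) − z(FA) = 0.604 − (-0.298) = 0.902

d' = 0.90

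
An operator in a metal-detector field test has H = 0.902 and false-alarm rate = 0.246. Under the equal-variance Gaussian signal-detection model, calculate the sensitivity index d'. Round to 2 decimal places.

z(H) = z(0.902) = 1.2930
z(FA) = z(0.246) = -0.6871
d' = z(H) − z(FA) = 1.2930 − (-0.6871) = 1.9801

d' = 1.98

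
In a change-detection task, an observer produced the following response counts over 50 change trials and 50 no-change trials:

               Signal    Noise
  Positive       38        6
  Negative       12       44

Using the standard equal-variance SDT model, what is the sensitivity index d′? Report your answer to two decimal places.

H = 38/50 = 0.7600
FA = 6/50 = 0.1200
z(H) = 0.706
z(FA) = -1.175
d' = z(H) − z(FA) = 0.706 − (-1.175) = 1.881

d′ = 1.88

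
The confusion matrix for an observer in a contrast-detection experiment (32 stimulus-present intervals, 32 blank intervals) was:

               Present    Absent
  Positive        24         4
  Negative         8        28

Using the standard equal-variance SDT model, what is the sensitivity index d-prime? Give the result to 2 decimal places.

H = 24/32 = 0.7500
FA = 4/32 = 0.1250
z(H) = z(0.7500) = 0.6745
z(FA) = z(0.1250) = -1.1503
d' = z(H) − z(FA) = 0.6745 − (-1.1503) = 1.8248

d-prime = 1.82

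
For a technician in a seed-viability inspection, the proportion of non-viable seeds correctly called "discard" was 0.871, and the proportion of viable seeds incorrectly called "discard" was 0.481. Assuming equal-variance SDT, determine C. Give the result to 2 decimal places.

z(0.871) = 1.131, z(0.481) = -0.048
c = −½·[z(H) + z(FA)] = −0.5 × (1.131 + (-0.048)) = -0.5415

C = -0.54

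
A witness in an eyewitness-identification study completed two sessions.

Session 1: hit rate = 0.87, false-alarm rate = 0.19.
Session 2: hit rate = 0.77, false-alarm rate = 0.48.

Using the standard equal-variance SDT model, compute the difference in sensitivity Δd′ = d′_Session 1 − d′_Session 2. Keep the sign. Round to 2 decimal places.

Session 1: z(0.87) = 1.126, z(0.19) = -0.878, d' = 2.004
Session 2: z(0.77) = 0.739, z(0.48) = -0.050, d' = 0.789
Δd' = d'_Session 1 − d'_Session 2 = 2.004 − 0.789 = 1.215
Session 1 has the higher sensitivity.

Δd′ = 1.22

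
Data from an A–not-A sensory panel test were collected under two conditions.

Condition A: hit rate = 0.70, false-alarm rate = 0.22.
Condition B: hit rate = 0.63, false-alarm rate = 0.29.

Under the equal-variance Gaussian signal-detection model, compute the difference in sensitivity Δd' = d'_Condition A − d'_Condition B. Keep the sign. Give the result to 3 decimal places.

Condition A: z(0.70) = 0.5244, z(0.22) = -0.7722, d' = 1.2966
Condition B: z(0.63) = 0.3319, z(0.29) = -0.5534, d' = 0.8853
Δd' = d'_Condition A − d'_Condition B = 1.2966 − 0.8853 = 0.4113
Condition A has the higher sensitivity.

Δd' = 0.411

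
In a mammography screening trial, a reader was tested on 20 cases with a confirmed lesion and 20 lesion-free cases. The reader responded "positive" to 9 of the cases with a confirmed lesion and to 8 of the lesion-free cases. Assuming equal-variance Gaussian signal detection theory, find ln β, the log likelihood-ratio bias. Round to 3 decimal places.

ln β = 0.024

H = 9/20 = 0.4500
FA = 8/20 = 0.4000
z(H) = -0.1257
z(FA) = -0.2533
ln β = −½·[z(H)² − z(FA)²] = −0.5 × (0.0158 − 0.0642) = 0.0242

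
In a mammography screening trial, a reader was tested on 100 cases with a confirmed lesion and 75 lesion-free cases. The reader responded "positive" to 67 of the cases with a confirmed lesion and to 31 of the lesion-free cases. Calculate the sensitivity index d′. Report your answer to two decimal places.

d′ = 0.66

H = 67/100 = 0.6700
FA = 31/75 = 0.4133
z(H) = 0.440
z(FA) = -0.219
d' = z(H) − z(FA) = 0.440 − (-0.219) = 0.659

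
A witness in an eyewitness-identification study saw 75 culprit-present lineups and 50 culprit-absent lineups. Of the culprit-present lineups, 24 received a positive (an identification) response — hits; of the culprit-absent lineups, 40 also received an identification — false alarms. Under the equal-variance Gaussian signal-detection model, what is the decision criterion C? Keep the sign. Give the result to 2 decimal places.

H = 24/75 = 0.3200
FA = 40/50 = 0.8000
z(H) = z(0.3200) = -0.468
z(FA) = z(0.8000) = 0.842
c = −½·[z(H) + z(FA)] = −0.5 × (-0.468 + 0.842) = -0.187
c < 0: the witness has a liberal response bias.

C = -0.19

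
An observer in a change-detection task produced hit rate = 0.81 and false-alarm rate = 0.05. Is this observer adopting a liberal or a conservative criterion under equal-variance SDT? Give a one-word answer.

conservative

z(H) = 0.878, z(FA) = -1.645
c = −½·(z(H) + z(FA)) = 0.3835
c > 0 → conservative criterion (biased toward responding “no”).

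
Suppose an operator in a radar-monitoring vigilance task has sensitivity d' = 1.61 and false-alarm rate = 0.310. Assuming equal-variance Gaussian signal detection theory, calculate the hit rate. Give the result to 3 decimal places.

z(false-alarm rate) = z(0.310) = -0.4959
z(H) = z(FA) + d' = -0.4959 + 1.61 = 1.1141
hit rate = Φ(1.1141) = 0.8674

hit rate = 0.867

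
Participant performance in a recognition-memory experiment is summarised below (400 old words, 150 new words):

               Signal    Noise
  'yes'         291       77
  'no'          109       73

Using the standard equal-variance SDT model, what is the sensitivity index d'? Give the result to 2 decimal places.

d' = 0.57

H = 291/400 = 0.7275
FA = 77/150 = 0.5133
Φ⁻¹(0.7275) = 0.605, Φ⁻¹(0.5133) = 0.033
d' = z(H) − z(FA) = 0.605 − 0.033 = 0.572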